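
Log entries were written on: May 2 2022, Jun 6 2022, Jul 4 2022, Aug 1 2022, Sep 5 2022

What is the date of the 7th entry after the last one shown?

Apr 3 2023

All dates are Mondays, 35, 28, 28, 35 days apart.
Specifically, the 1st Monday of each month.
1st Monday of October 2022: Oct 3 2022.
1st Monday of November 2022: Nov 7 2022.
1st Monday of December 2022: Dec 5 2022.
1st Monday of January 2023: Jan 2 2023.
February 2023 — 1st Monday is Feb 6 2023.
1st Monday of March 2023: Mar 6 2023.
April 2023 — 1st Monday is Apr 3 2023.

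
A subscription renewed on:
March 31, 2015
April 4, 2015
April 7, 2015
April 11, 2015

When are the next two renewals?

April 14, 2015; April 18, 2015

The gap pattern 4, 3, 4 repeats every 2 events.
These are the Tuesdays and Saturdays of each week.
The following Tuesday is April 14, 2015.
Next Saturday: April 18, 2015.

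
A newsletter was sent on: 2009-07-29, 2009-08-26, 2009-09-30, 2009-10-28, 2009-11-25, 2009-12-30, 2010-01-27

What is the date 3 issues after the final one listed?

These are Wednesdays with 28, 35, 28, 28, 35, 28-day gaps.
Each is the final Wednesday of its month — 2009-07-29 is past the 28th, so '4th Wednesday' doesn't fit.
Last Wednesday of February 2010: 2010-02-24.
Last Wednesday of March 2010: 2010-03-31.
Last Wednesday of April 2010: 2010-04-28.

2010-04-28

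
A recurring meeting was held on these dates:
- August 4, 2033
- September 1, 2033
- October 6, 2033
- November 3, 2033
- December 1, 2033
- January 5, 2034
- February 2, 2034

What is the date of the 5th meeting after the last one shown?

Gaps: 28, 35, 28, 28, 35, 28 days — a mix of 28 and 35. Every date is a Thursday.
Each is the 1st Thursday of its month.
1st Thursday of March 2034: March 2, 2034.
1st Thursday of April 2034: April 6, 2034.
1st Thursday of May 2034: May 4, 2034.
June 2034 — 1st Thursday is June 1, 2034.
1st Thursday of July 2034: July 6, 2034.

July 6, 2034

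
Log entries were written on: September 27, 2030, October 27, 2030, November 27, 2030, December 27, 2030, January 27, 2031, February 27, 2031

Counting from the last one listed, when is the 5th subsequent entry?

Each date is the 27th; the gaps (30, 31, 30, 31, 31) track the month lengths.
The rule is the 27th of each month.
Next: March 2031 → March 27, 2031.
April 2031: April 27, 2031.
Next: May 2031 → May 27, 2031.
Next: June 2031 → June 27, 2031.
July 2031: July 27, 2031.

July 27, 2031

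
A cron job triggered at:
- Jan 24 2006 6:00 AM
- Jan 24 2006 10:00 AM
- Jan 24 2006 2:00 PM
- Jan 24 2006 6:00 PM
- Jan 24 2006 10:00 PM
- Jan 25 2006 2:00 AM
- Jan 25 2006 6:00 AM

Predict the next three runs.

Gaps: 4, 4, 4, 4, 4, 4 hours — each event is 4 hours after the previous one.
Jan 25 2006 6:00 AM + 4 h = Jan 25 2006 10:00 AM.
Jan 25 2006 10:00 AM + 4 h = Jan 25 2006 2:00 PM.
Jan 25 2006 2:00 PM + 4 h = Jan 25 2006 6:00 PM.

Jan 25 2006 10:00 AM, Jan 25 2006 2:00 PM, Jan 25 2006 6:00 PM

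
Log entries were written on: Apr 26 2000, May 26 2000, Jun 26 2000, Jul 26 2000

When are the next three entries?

Aug 26 2000, Sep 26 2000, Oct 26 2000

Each date is the 26th; the gaps (30, 31, 30) track the month lengths.
The rule is the 26th of each month.
August 2000: Aug 26 2000.
Next: September 2000 → Sep 26 2000.
October 2000: Oct 26 2000.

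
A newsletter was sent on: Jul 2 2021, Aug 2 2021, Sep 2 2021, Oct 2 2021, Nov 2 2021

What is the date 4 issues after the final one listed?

The day-of-month is always 2 (31, 31, 30, 31 days between events).
So this recurs on the 2nd of each month.
Next: December 2021 → Dec 2 2021.
January 2022: Jan 2 2022.
February 2022: Feb 2 2022.
March 2022: Mar 2 2022.

Mar 2 2022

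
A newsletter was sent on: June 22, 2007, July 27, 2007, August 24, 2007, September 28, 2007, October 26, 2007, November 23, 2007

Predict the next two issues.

These are Fridays at 28- or 35-day spacing (35, 28, 35, 28, 28).
The pattern: 4th Friday of the month.
4th Friday of December 2007: December 28, 2007.
4th Friday of January 2008: January 25, 2008.

December 28, 2007; January 25, 2008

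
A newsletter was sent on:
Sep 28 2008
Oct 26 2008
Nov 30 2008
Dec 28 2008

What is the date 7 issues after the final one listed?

Every date is a Sunday; gaps 28, 35, 28 days.
Each is the last Sunday of its month (at least one falls on the 29th or later, ruling out '4th Sunday').
Last Sunday of January 2009: Jan 25 2009.
Last Sunday of February 2009: Feb 22 2009.
March 2009 ends with Sunday Mar 29 2009.
April 2009 ends with Sunday Apr 26 2009.
Last Sunday of May 2009: May 31 2009.
June 2009 ends with Sunday Jun 28 2009.
Last Sunday of July 2009: Jul 26 2009.

Jul 26 2009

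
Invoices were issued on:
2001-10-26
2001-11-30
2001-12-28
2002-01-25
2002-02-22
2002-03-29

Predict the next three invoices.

These are Fridays with 35, 28, 28, 28, 35-day gaps.
Each is the final Friday of its month — 2001-11-30 is past the 28th, so '4th Friday' doesn't fit.
April 2002 ends with Friday 2002-04-26.
Last Friday of May 2002: 2002-05-31.
June 2002 ends with Friday 2002-06-28.

2002-04-26, 2002-05-31, 2002-06-28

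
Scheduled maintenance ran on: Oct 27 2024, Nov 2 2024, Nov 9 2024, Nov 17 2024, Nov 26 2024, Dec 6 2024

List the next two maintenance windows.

Dec 17 2024, Dec 29 2024

The spacing grows by 1 each time: 6, 7, 8, 9, 10 days.
Next gap: 11 days. Dec 6 2024 + 11 days = Dec 17 2024.
Next gap: 12 days. Dec 17 2024 + 12 days = Dec 29 2024.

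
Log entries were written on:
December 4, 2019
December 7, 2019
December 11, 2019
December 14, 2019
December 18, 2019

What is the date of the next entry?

The gap pattern 3, 4, 3, 4 repeats every 2 events.
These are the Wednesdays and Saturdays of each week.
Next Saturday: December 21, 2019.

December 21, 2019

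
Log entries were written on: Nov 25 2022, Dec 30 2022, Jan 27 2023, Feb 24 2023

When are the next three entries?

Mar 31 2023, Apr 28 2023, May 26 2023

Every date is a Friday; gaps 35, 28, 28 days.
Each is the last Friday of its month (at least one falls on the 29th or later, ruling out '4th Friday').
March 2023 ends with Friday Mar 31 2023.
April 2023 ends with Friday Apr 28 2023.
Last Friday of May 2023: May 26 2023.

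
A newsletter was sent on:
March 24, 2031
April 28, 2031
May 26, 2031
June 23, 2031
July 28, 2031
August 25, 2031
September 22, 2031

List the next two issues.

October 27, 2031; November 24, 2031

These are Mondays at 28- or 35-day spacing (35, 28, 28, 35, 28, 28).
The pattern: 4th Monday of the month.
October 2031 — 4th Monday is October 27, 2031.
4th Monday of November 2031: November 24, 2031.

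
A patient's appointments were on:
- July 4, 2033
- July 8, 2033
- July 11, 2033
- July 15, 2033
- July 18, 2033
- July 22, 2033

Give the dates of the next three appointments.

Gaps: 4, 3, 4, 3, 4 days — not constant, but cyclic with period 2.
The events fall on every Monday and Friday.
Next Monday: July 25, 2033.
Next Friday: July 29, 2033.
The following Monday is August 1, 2033.

July 25, 2033; July 29, 2033; August 1, 2033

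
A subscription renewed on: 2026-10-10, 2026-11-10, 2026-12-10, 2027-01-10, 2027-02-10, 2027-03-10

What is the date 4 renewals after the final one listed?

2027-07-10

The day-of-month is always 10 (31, 30, 31, 31, 28 days between events).
So this recurs on the 10th of each month.
Next: April 2027 → 2027-04-10.
May 2027: 2027-05-10.
June 2027: 2027-06-10.
July 2027: 2027-07-10.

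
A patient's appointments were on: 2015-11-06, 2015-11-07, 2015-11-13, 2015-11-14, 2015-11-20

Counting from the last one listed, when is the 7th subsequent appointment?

2015-12-12

Every event lands on a Friday or Saturday (gaps cycle 1, 6, 1, 6).
So the schedule is: every Friday and Saturday.
Next Saturday: 2015-11-21.
The following Friday is 2015-11-27.
Next Saturday: 2015-11-28.
The following Friday is 2015-12-04.
The following Saturday is 2015-12-05.
The following Friday is 2015-12-11.
The following Saturday is 2015-12-12.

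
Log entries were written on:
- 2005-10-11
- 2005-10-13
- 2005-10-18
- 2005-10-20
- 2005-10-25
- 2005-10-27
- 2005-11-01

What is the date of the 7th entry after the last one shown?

2005-11-24

Gaps: 2, 5, 2, 5, 2, 5 days — not constant, but cyclic with period 2.
The events fall on every Tuesday and Thursday.
The following Thursday is 2005-11-03.
The following Tuesday is 2005-11-08.
Next Thursday: 2005-11-10.
Next Tuesday: 2005-11-15.
The following Thursday is 2005-11-17.
Next Tuesday: 2005-11-22.
The following Thursday is 2005-11-24.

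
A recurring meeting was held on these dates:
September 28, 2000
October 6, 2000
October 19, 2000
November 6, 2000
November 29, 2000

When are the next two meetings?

December 27, 2000; January 29, 2001

Intervals are 8, 13, 18, 23 days — an arithmetic progression with common difference 5.
Next gap: 28 days. November 29, 2000 + 28 days = December 27, 2000.
Next gap: 33 days. December 27, 2000 + 33 days = January 29, 2001.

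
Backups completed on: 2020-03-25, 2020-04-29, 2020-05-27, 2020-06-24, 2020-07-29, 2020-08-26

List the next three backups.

All Wednesdays; the gaps (35, 28, 28, 35, 28) vary with month length.
This is the last Wednesday of each month.
September 2020 ends with Wednesday 2020-09-30.
October 2020 ends with Wednesday 2020-10-28.
Last Wednesday of November 2020: 2020-11-25.

2020-09-30, 2020-10-28, 2020-11-25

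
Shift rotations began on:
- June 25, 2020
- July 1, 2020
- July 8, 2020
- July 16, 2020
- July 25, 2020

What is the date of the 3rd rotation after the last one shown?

Intervals are 6, 7, 8, 9 days — an arithmetic progression with common difference 1.
Next gap: 10 days. July 25, 2020 + 10 days = August 4, 2020.
Next gap: 11 days. August 4, 2020 + 11 days = August 15, 2020.
Next gap: 12 days. August 15, 2020 + 12 days = August 27, 2020.

August 27, 2020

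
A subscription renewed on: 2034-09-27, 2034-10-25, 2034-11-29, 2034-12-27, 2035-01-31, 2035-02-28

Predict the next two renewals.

These are Wednesdays with 28, 35, 28, 35, 28-day gaps.
Each is the final Wednesday of its month — 2034-11-29 is past the 28th, so '4th Wednesday' doesn't fit.
March 2035 ends with Wednesday 2035-03-28.
April 2035 ends with Wednesday 2035-04-25.

2035-03-28, 2035-04-25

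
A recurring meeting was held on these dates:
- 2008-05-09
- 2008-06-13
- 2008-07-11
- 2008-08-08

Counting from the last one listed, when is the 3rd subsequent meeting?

2008-11-14

All dates are Fridays, 35, 28, 28 days apart.
Specifically, the 2nd Friday of each month.
September 2008 — 2nd Friday is 2008-09-12.
October 2008 — 2nd Friday is 2008-10-10.
2nd Friday of November 2008: 2008-11-14.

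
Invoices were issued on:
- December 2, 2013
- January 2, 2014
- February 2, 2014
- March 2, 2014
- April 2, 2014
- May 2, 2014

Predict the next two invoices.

June 2, 2014; July 2, 2014

The day-of-month is always 2 (31, 31, 28, 31, 30 days between events).
So this recurs on the 2nd of each month.
Next: June 2014 → June 2, 2014.
Next: July 2014 → July 2, 2014.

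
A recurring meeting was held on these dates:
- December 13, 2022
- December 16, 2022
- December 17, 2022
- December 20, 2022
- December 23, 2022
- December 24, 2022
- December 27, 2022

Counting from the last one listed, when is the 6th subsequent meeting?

January 10, 2023

Gaps: 3, 1, 3, 3, 1, 3 days — not constant, but cyclic with period 3.
The events fall on every Tuesday, Friday and Saturday.
Next Friday: December 30, 2022.
The following Saturday is December 31, 2022.
The following Tuesday is January 3, 2023.
Next Friday: January 6, 2023.
Next Saturday: January 7, 2023.
The following Tuesday is January 10, 2023.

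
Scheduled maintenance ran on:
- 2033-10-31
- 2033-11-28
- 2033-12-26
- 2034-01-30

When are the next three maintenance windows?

2034-02-27, 2034-03-27, 2034-04-24

These are Mondays with 28, 28, 35-day gaps.
Each is the final Monday of its month — 2033-10-31 is past the 28th, so '4th Monday' doesn't fit.
February 2034 ends with Monday 2034-02-27.
March 2034 ends with Monday 2034-03-27.
Last Monday of April 2034: 2034-04-24.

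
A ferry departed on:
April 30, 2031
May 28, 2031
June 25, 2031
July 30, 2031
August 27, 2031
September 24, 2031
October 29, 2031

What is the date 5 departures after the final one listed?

Every date is a Wednesday; gaps 28, 28, 35, 28, 28, 35 days.
Each is the last Wednesday of its month (at least one falls on the 29th or later, ruling out '4th Wednesday').
November 2031 ends with Wednesday November 26, 2031.
Last Wednesday of December 2031: December 31, 2031.
January 2032 ends with Wednesday January 28, 2032.
Last Wednesday of February 2032: February 25, 2032.
Last Wednesday of March 2032: March 31, 2032.

March 31, 2032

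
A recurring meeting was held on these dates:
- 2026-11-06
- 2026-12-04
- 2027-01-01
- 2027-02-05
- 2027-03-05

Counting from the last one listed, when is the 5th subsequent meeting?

All dates are Fridays, 28, 28, 35, 28 days apart.
Specifically, the 1st Friday of each month.
1st Friday of April 2027: 2027-04-02.
1st Friday of May 2027: 2027-05-07.
June 2027 — 1st Friday is 2027-06-04.
July 2027 — 1st Friday is 2027-07-02.
August 2027 — 1st Friday is 2027-08-06.

2027-08-06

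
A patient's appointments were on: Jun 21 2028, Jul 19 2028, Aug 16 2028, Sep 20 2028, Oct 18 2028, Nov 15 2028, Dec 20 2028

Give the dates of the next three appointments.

Jan 17 2029, Feb 21 2029, Mar 21 2029

These are Wednesdays at 28- or 35-day spacing (28, 28, 35, 28, 28, 35).
The pattern: 3rd Wednesday of the month.
3rd Wednesday of January 2029: Jan 17 2029.
February 2029 — 3rd Wednesday is Feb 21 2029.
3rd Wednesday of March 2029: Mar 21 2029.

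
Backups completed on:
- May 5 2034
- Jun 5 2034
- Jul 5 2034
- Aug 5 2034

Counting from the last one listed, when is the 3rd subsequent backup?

Nov 5 2034

The day-of-month is always 5 (31, 30, 31 days between events).
So this recurs on the 5th of each month.
Next: September 2034 → Sep 5 2034.
Next: October 2034 → Oct 5 2034.
Next: November 2034 → Nov 5 2034.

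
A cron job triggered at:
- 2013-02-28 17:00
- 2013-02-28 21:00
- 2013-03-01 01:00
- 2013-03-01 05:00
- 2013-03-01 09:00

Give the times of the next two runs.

2013-03-01 13:00, 2013-03-01 17:00

Spacing: 4, 4, 4, 4 h — constant 4 h.
2013-03-01 09:00 + 4 h = 2013-03-01 13:00.
2013-03-01 13:00 + 4 h = 2013-03-01 17:00.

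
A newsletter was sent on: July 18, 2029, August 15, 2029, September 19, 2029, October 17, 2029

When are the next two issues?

November 21, 2029; December 19, 2029

All dates are Wednesdays, 28, 35, 28 days apart.
Specifically, the 3rd Wednesday of each month.
November 2029 — 3rd Wednesday is November 21, 2029.
3rd Wednesday of December 2029: December 19, 2029.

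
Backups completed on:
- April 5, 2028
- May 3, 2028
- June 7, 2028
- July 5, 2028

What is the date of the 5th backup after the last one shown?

Gaps: 28, 35, 28 days — a mix of 28 and 35. Every date is a Wednesday.
Each is the 1st Wednesday of its month.
1st Wednesday of August 2028: August 2, 2028.
September 2028 — 1st Wednesday is September 6, 2028.
1st Wednesday of October 2028: October 4, 2028.
1st Wednesday of November 2028: November 1, 2028.
December 2028 — 1st Wednesday is December 6, 2028.

December 6, 2028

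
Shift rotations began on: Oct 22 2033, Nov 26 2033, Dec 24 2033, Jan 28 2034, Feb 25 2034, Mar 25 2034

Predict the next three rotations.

All dates are Saturdays, 35, 28, 35, 28, 28 days apart.
Specifically, the 4th Saturday of each month.
April 2034 — 4th Saturday is Apr 22 2034.
May 2034 — 4th Saturday is May 27 2034.
4th Saturday of June 2034: Jun 24 2034.

Apr 22 2034, May 27 2034, Jun 24 2034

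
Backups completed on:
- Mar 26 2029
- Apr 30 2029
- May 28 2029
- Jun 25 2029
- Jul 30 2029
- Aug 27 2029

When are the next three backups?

Sep 24 2029, Oct 29 2029, Nov 26 2029

These are Mondays with 35, 28, 28, 35, 28-day gaps.
Each is the final Monday of its month — Apr 30 2029 is past the 28th, so '4th Monday' doesn't fit.
September 2029 ends with Monday Sep 24 2029.
October 2029 ends with Monday Oct 29 2029.
November 2029 ends with Monday Nov 26 2029.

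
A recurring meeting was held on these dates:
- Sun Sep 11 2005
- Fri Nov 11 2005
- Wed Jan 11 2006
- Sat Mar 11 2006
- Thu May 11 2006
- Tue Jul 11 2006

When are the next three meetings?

The day-of-month is always 11 (61, 61, 59, 61, 61 days between events).
So this recurs on the 11th of every 2 months.
Next: September 2006 → Mon Sep 11 2006.
Next: November 2006 → Sat Nov 11 2006.
Next: January 2007 → Thu Jan 11 2007.

Mon Sep 11 2006, Sat Nov 11 2006, Thu Jan 11 2007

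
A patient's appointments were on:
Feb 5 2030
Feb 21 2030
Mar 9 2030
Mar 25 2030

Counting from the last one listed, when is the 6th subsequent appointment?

Every event comes 16 days after the last (16, 16, 16).
Mar 25 2030 + 16 days = Apr 10 2030.
Apr 10 2030 + 16 days = Apr 26 2030.
Apr 26 2030 + 16 days = May 12 2030.
May 12 2030 + 16 days = May 28 2030.
May 28 2030 + 16 days = Jun 13 2030.
Jun 13 2030 + 16 days = Jun 29 2030.

Jun 29 2030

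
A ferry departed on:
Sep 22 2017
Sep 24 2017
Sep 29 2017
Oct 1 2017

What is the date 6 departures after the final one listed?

Oct 22 2017

Gaps: 2, 5, 2 days — not constant, but cyclic with period 2.
The events fall on every Friday and Sunday.
Next Friday: Oct 6 2017.
The following Sunday is Oct 8 2017.
The following Friday is Oct 13 2017.
Next Sunday: Oct 15 2017.
Next Friday: Oct 20 2017.
The following Sunday is Oct 22 2017.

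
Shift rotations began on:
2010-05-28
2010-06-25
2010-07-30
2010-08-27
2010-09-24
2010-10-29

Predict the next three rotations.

2010-11-26, 2010-12-31, 2011-01-28

All Fridays; the gaps (28, 35, 28, 28, 35) vary with month length.
This is the last Friday of each month.
November 2010 ends with Friday 2010-11-26.
December 2010 ends with Friday 2010-12-31.
January 2011 ends with Friday 2011-01-28.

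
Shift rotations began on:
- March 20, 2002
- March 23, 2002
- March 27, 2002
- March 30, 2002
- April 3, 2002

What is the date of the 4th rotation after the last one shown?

Every event lands on a Wednesday or Saturday (gaps cycle 3, 4, 3, 4).
So the schedule is: every Wednesday and Saturday.
Next Saturday: April 6, 2002.
Next Wednesday: April 10, 2002.
Next Saturday: April 13, 2002.
The following Wednesday is April 17, 2002.

April 17, 2002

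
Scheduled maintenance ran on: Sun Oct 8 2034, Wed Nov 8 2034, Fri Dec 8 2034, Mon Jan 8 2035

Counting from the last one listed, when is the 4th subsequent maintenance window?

Tue May 8 2035

Gaps: 31, 30, 31 days — not constant. Every event is on the 8th of the month.
Pattern: the 8th of each month.
Next: February 2035 → Thu Feb 8 2035.
March 2035: Thu Mar 8 2035.
April 2035: Sun Apr 8 2035.
May 2035: Tue May 8 2035.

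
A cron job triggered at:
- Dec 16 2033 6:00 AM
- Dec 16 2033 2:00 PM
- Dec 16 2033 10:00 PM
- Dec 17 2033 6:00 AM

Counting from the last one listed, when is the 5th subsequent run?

Dec 18 2033 10:00 PM

Spacing: 8, 8, 8 h — constant 8 h.
Dec 17 2033 6:00 AM + 8 h = Dec 17 2033 2:00 PM.
Dec 17 2033 2:00 PM + 8 h = Dec 17 2033 10:00 PM.
Dec 17 2033 10:00 PM + 8 h = Dec 18 2033 6:00 AM.
Dec 18 2033 6:00 AM + 8 h = Dec 18 2033 2:00 PM.
Dec 18 2033 2:00 PM + 8 h = Dec 18 2033 10:00 PM.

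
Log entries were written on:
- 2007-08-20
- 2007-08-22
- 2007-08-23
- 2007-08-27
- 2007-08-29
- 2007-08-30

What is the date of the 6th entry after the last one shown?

2007-09-13

The gap pattern 2, 1, 4, 2, 1 repeats every 3 events.
These are the Mondays, Wednesdays and Thursdays of each week.
The following Monday is 2007-09-03.
The following Wednesday is 2007-09-05.
The following Thursday is 2007-09-06.
Next Monday: 2007-09-10.
Next Wednesday: 2007-09-12.
The following Thursday is 2007-09-13.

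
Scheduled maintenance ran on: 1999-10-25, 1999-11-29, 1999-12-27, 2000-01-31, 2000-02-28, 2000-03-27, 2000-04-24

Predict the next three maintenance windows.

These are Mondays with 35, 28, 35, 28, 28, 28-day gaps.
Each is the final Monday of its month — 1999-11-29 is past the 28th, so '4th Monday' doesn't fit.
May 2000 ends with Monday 2000-05-29.
Last Monday of June 2000: 2000-06-26.
July 2000 ends with Monday 2000-07-31.

2000-05-29, 2000-06-26, 2000-07-31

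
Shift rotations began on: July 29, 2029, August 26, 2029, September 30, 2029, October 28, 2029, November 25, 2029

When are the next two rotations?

All Sundays; the gaps (28, 35, 28, 28) vary with month length.
This is the last Sunday of each month.
December 2029 ends with Sunday December 30, 2029.
January 2030 ends with Sunday January 27, 2030.

December 30, 2029; January 27, 2030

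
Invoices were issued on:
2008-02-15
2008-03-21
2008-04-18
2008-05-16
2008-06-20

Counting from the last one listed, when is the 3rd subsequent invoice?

All dates are Fridays, 35, 28, 28, 35 days apart.
Specifically, the 3rd Friday of each month.
July 2008 — 3rd Friday is 2008-07-18.
August 2008 — 3rd Friday is 2008-08-15.
September 2008 — 3rd Friday is 2008-09-19.

2008-09-19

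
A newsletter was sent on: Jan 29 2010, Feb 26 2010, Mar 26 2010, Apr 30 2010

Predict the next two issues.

May 28 2010, Jun 25 2010

All Fridays; the gaps (28, 28, 35) vary with month length.
This is the last Friday of each month.
May 2010 ends with Friday May 28 2010.
June 2010 ends with Friday Jun 25 2010.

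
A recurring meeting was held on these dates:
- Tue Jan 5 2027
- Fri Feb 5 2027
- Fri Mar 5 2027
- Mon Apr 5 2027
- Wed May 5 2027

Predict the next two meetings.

Sat Jun 5 2027, Mon Jul 5 2027

The day-of-month is always 5 (31, 28, 31, 30 days between events).
So this recurs on the 5th of each month.
June 2027: Sat Jun 5 2027.
Next: July 2027 → Mon Jul 5 2027.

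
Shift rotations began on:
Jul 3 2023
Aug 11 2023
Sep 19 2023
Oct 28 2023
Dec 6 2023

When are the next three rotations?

Jan 14 2024, Feb 22 2024, Apr 1 2024

Every event comes 39 days after the last (39, 39, 39, 39).
Dec 6 2023 + 39 days = Jan 14 2024.
Jan 14 2024 + 39 days = Feb 22 2024.
Feb 22 2024 + 39 days = Apr 1 2024.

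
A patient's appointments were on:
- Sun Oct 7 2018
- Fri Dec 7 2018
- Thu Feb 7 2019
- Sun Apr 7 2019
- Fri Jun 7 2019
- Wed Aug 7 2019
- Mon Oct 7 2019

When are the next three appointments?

The day-of-month is always 7 (61, 62, 59, 61, 61, 61 days between events).
So this recurs on the 7th of every 2 months.
December 2019: Sat Dec 7 2019.
February 2020: Fri Feb 7 2020.
Next: April 2020 → Tue Apr 7 2020.

Sat Dec 7 2019, Fri Feb 7 2020, Tue Apr 7 2020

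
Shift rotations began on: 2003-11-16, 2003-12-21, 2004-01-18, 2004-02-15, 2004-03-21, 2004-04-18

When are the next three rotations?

2004-05-16, 2004-06-20, 2004-07-18

All dates are Sundays, 35, 28, 28, 35, 28 days apart.
Specifically, the 3rd Sunday of each month.
May 2004 — 3rd Sunday is 2004-05-16.
3rd Sunday of June 2004: 2004-06-20.
3rd Sunday of July 2004: 2004-07-18.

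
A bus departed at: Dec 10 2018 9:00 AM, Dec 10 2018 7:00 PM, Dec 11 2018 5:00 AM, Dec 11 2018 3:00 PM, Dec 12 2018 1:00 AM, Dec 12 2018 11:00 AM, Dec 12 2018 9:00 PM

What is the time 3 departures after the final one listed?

Dec 14 2018 3:00 AM

Spacing: 10, 10, 10, 10, 10, 10 h — constant 10 h.
Dec 12 2018 9:00 PM + 10 h = Dec 13 2018 7:00 AM.
Dec 13 2018 7:00 AM + 10 h = Dec 13 2018 5:00 PM.
Dec 13 2018 5:00 PM + 10 h = Dec 14 2018 3:00 AM.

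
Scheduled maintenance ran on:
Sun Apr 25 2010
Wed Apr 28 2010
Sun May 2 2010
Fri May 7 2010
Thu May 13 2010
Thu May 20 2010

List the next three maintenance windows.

Fri May 28 2010, Sun Jun 6 2010, Wed Jun 16 2010

Intervals are 3, 4, 5, 6, 7 days — an arithmetic progression with common difference 1.
Next gap: 8 days. Thu May 20 2010 + 8 days = Fri May 28 2010.
Next gap: 9 days. Fri May 28 2010 + 9 days = Sun Jun 6 2010.
Next gap: 10 days. Sun Jun 6 2010 + 10 days = Wed Jun 16 2010.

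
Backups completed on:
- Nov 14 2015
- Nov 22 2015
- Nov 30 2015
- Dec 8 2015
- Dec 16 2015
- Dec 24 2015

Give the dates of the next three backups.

Jan 1 2016, Jan 9 2016, Jan 17 2016

The spacing is 8, 8, 8, 8, 8 days — always 8 days.
Dec 24 2015 + 8 days = Jan 1 2016.
Jan 1 2016 + 8 days = Jan 9 2016.
Jan 9 2016 + 8 days = Jan 17 2016.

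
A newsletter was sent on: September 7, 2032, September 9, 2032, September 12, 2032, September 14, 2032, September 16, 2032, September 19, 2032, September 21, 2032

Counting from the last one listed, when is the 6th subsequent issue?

October 5, 2032

The gap pattern 2, 3, 2, 2, 3, 2 repeats every 3 events.
These are the Tuesdays, Thursdays and Sundays of each week.
Next Thursday: September 23, 2032.
Next Sunday: September 26, 2032.
Next Tuesday: September 28, 2032.
The following Thursday is September 30, 2032.
The following Sunday is October 3, 2032.
Next Tuesday: October 5, 2032.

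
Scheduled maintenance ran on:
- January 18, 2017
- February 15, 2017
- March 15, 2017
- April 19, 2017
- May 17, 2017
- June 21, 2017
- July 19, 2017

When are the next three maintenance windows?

August 16, 2017; September 20, 2017; October 18, 2017

These are Wednesdays at 28- or 35-day spacing (28, 28, 35, 28, 35, 28).
The pattern: 3rd Wednesday of the month.
3rd Wednesday of August 2017: August 16, 2017.
3rd Wednesday of September 2017: September 20, 2017.
3rd Wednesday of October 2017: October 18, 2017.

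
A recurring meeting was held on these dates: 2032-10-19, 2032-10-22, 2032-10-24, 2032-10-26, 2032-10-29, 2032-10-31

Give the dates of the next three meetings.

2032-11-02, 2032-11-05, 2032-11-07

Every event lands on a Tuesday or Friday or Sunday (gaps cycle 3, 2, 2, 3, 2).
So the schedule is: every Tuesday, Friday and Sunday.
The following Tuesday is 2032-11-02.
The following Friday is 2032-11-05.
The following Sunday is 2032-11-07.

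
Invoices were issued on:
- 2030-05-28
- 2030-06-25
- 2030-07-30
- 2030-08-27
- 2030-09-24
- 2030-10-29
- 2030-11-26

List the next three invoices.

These are Tuesdays with 28, 35, 28, 28, 35, 28-day gaps.
Each is the final Tuesday of its month — 2030-07-30 is past the 28th, so '4th Tuesday' doesn't fit.
Last Tuesday of December 2030: 2030-12-31.
Last Tuesday of January 2031: 2031-01-28.
February 2031 ends with Tuesday 2031-02-25.

2030-12-31, 2031-01-28, 2031-02-25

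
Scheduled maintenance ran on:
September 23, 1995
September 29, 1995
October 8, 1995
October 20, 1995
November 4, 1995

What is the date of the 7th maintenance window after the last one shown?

Intervals are 6, 9, 12, 15 days — an arithmetic progression with common difference 3.
Next gap: 18 days. November 4, 1995 + 18 days = November 22, 1995.
Next gap: 21 days. November 22, 1995 + 21 days = December 13, 1995.
Next gap: 24 days. December 13, 1995 + 24 days = January 6, 1996.
Next gap: 27 days. January 6, 1996 + 27 days = February 2, 1996.
Next gap: 30 days. February 2, 1996 + 30 days = March 3, 1996.
Next gap: 33 days. March 3, 1996 + 33 days = April 5, 1996.
Next gap: 36 days. April 5, 1996 + 36 days = May 11, 1996.

May 11, 1996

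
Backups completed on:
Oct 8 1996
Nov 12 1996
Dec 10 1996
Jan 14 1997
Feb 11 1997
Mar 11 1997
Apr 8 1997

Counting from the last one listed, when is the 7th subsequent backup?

All dates are Tuesdays, 35, 28, 35, 28, 28, 28 days apart.
Specifically, the 2nd Tuesday of each month.
2nd Tuesday of May 1997: May 13 1997.
2nd Tuesday of June 1997: Jun 10 1997.
2nd Tuesday of July 1997: Jul 8 1997.
2nd Tuesday of August 1997: Aug 12 1997.
2nd Tuesday of September 1997: Sep 9 1997.
2nd Tuesday of October 1997: Oct 14 1997.
2nd Tuesday of November 1997: Nov 11 1997.

Nov 11 1997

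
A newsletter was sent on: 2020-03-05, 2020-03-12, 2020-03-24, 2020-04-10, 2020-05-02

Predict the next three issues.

2020-05-29, 2020-06-30, 2020-08-06

Gaps: 7, 12, 17, 22 days — each gap is 5 larger than the previous one.
Next gap: 27 days. 2020-05-02 + 27 days = 2020-05-29.
Next gap: 32 days. 2020-05-29 + 32 days = 2020-06-30.
Next gap: 37 days. 2020-06-30 + 37 days = 2020-08-06.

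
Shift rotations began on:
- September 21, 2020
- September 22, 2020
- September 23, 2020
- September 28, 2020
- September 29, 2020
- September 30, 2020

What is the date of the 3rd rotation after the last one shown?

Gaps: 1, 1, 5, 1, 1 days — not constant, but cyclic with period 3.
The events fall on every Monday, Tuesday and Wednesday.
The following Monday is October 5, 2020.
The following Tuesday is October 6, 2020.
The following Wednesday is October 7, 2020.

October 7, 2020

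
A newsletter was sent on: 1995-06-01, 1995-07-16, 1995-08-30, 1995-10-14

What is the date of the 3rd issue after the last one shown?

The spacing is 45, 45, 45 days — always 45 days.
1995-10-14 + 45 days = 1995-11-28.
1995-11-28 + 45 days = 1996-01-12.
1996-01-12 + 45 days = 1996-02-26.

1996-02-26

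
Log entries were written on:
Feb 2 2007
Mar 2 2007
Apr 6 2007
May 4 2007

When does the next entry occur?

These are Fridays at 28- or 35-day spacing (28, 35, 28).
The pattern: 1st Friday of the month.
1st Friday of June 2007: Jun 1 2007.

Jun 1 2007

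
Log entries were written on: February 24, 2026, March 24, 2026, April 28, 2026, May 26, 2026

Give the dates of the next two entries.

June 23, 2026; July 28, 2026

These are Tuesdays at 28- or 35-day spacing (28, 35, 28).
The pattern: 4th Tuesday of the month.
4th Tuesday of June 2026: June 23, 2026.
July 2026 — 4th Tuesday is July 28, 2026.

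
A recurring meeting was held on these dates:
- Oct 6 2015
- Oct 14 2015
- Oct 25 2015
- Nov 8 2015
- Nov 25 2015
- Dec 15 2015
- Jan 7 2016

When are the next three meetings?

Gaps: 8, 11, 14, 17, 20, 23 days — each gap is 3 larger than the previous one.
Next gap: 26 days. Jan 7 2016 + 26 days = Feb 2 2016.
Next gap: 29 days. Feb 2 2016 + 29 days = Mar 2 2016.
Next gap: 32 days. Mar 2 2016 + 32 days = Apr 3 2016.

Feb 2 2016, Mar 2 2016, Apr 3 2016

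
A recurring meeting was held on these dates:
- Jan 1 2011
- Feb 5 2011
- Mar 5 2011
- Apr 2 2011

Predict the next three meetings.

May 7 2011, Jun 4 2011, Jul 2 2011

These are Saturdays at 28- or 35-day spacing (35, 28, 28).
The pattern: 1st Saturday of the month.
1st Saturday of May 2011: May 7 2011.
1st Saturday of June 2011: Jun 4 2011.
July 2011 — 1st Saturday is Jul 2 2011.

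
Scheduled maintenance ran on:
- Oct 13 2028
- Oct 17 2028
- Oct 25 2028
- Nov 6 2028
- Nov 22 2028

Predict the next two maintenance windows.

Dec 12 2028, Jan 5 2029

The spacing grows by 4 each time: 4, 8, 12, 16 days.
Next gap: 20 days. Nov 22 2028 + 20 days = Dec 12 2028.
Next gap: 24 days. Dec 12 2028 + 24 days = Jan 5 2029.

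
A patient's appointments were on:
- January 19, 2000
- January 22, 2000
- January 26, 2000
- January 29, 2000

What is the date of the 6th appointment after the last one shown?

The gap pattern 3, 4, 3 repeats every 2 events.
These are the Wednesdays and Saturdays of each week.
The following Wednesday is February 2, 2000.
Next Saturday: February 5, 2000.
Next Wednesday: February 9, 2000.
The following Saturday is February 12, 2000.
Next Wednesday: February 16, 2000.
The following Saturday is February 19, 2000.

February 19, 2000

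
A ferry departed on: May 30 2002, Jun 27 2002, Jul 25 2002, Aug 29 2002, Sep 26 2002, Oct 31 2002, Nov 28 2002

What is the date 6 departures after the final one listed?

May 29 2003

Every date is a Thursday; gaps 28, 28, 35, 28, 35, 28 days.
Each is the last Thursday of its month (at least one falls on the 29th or later, ruling out '4th Thursday').
Last Thursday of December 2002: Dec 26 2002.
Last Thursday of January 2003: Jan 30 2003.
Last Thursday of February 2003: Feb 27 2003.
Last Thursday of March 2003: Mar 27 2003.
April 2003 ends with Thursday Apr 24 2003.
May 2003 ends with Thursday May 29 2003.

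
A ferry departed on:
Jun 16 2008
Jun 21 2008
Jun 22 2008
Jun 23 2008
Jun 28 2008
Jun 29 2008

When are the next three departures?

Every event lands on a Monday or Saturday or Sunday (gaps cycle 5, 1, 1, 5, 1).
So the schedule is: every Monday, Saturday and Sunday.
Next Monday: Jun 30 2008.
The following Saturday is Jul 5 2008.
The following Sunday is Jul 6 2008.

Jun 30 2008, Jul 5 2008, Jul 6 2008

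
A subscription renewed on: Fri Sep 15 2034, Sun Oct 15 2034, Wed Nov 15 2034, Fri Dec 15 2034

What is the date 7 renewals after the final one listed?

Sun Jul 15 2035

The day-of-month is always 15 (30, 31, 30 days between events).
So this recurs on the 15th of each month.
January 2035: Mon Jan 15 2035.
Next: February 2035 → Thu Feb 15 2035.
March 2035: Thu Mar 15 2035.
April 2035: Sun Apr 15 2035.
May 2035: Tue May 15 2035.
Next: June 2035 → Fri Jun 15 2035.
July 2035: Sun Jul 15 2035.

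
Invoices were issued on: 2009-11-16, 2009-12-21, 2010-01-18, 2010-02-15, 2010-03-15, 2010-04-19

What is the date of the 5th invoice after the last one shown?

2010-09-20

All dates are Mondays, 35, 28, 28, 28, 35 days apart.
Specifically, the 3rd Monday of each month.
May 2010 — 3rd Monday is 2010-05-17.
June 2010 — 3rd Monday is 2010-06-21.
July 2010 — 3rd Monday is 2010-07-19.
August 2010 — 3rd Monday is 2010-08-16.
September 2010 — 3rd Monday is 2010-09-20.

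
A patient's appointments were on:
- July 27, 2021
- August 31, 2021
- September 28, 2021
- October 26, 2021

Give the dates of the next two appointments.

These are Tuesdays with 35, 28, 28-day gaps.
Each is the final Tuesday of its month — August 31, 2021 is past the 28th, so '4th Tuesday' doesn't fit.
November 2021 ends with Tuesday November 30, 2021.
December 2021 ends with Tuesday December 28, 2021.

November 30, 2021; December 28, 2021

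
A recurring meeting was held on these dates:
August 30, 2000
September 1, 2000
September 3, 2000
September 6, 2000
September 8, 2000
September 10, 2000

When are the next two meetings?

Gaps: 2, 2, 3, 2, 2 days — not constant, but cyclic with period 3.
The events fall on every Wednesday, Friday and Sunday.
Next Wednesday: September 13, 2000.
The following Friday is September 15, 2000.

September 13, 2000; September 15, 2000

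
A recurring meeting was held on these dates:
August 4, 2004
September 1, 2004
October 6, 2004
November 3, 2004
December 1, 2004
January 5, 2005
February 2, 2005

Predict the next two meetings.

All dates are Wednesdays, 28, 35, 28, 28, 35, 28 days apart.
Specifically, the 1st Wednesday of each month.
1st Wednesday of March 2005: March 2, 2005.
1st Wednesday of April 2005: April 6, 2005.

March 2, 2005; April 6, 2005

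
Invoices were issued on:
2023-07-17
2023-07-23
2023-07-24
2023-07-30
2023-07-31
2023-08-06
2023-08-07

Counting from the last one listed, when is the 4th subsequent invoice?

Every event lands on a Monday or Sunday (gaps cycle 6, 1, 6, 1, 6, 1).
So the schedule is: every Monday and Sunday.
The following Sunday is 2023-08-13.
The following Monday is 2023-08-14.
The following Sunday is 2023-08-20.
Next Monday: 2023-08-21.

2023-08-21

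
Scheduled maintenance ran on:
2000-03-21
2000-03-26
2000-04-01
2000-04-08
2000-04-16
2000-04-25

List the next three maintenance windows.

2000-05-05, 2000-05-16, 2000-05-28

The spacing grows by 1 each time: 5, 6, 7, 8, 9 days.
Next gap: 10 days. 2000-04-25 + 10 days = 2000-05-05.
Next gap: 11 days. 2000-05-05 + 11 days = 2000-05-16.
Next gap: 12 days. 2000-05-16 + 12 days = 2000-05-28.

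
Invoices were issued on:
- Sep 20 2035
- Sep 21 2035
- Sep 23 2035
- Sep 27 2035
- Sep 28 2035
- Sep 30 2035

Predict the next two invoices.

Oct 4 2035, Oct 5 2035

Gaps: 1, 2, 4, 1, 2 days — not constant, but cyclic with period 3.
The events fall on every Thursday, Friday and Sunday.
The following Thursday is Oct 4 2035.
The following Friday is Oct 5 2035.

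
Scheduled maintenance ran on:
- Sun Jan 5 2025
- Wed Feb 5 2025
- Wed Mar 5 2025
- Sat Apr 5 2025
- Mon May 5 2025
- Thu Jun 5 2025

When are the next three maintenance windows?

The day-of-month is always 5 (31, 28, 31, 30, 31 days between events).
So this recurs on the 5th of each month.
Next: July 2025 → Sat Jul 5 2025.
Next: August 2025 → Tue Aug 5 2025.
September 2025: Fri Sep 5 2025.

Sat Jul 5 2025, Tue Aug 5 2025, Fri Sep 5 2025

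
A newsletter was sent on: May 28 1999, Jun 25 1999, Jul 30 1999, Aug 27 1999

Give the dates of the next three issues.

Every date is a Friday; gaps 28, 35, 28 days.
Each is the last Friday of its month (at least one falls on the 29th or later, ruling out '4th Friday').
September 1999 ends with Friday Sep 24 1999.
Last Friday of October 1999: Oct 29 1999.
Last Friday of November 1999: Nov 26 1999.

Sep 24 1999, Oct 29 1999, Nov 26 1999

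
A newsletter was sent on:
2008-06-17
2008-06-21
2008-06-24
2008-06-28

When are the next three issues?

2008-07-01, 2008-07-05, 2008-07-08

The gap pattern 4, 3, 4 repeats every 2 events.
These are the Tuesdays and Saturdays of each week.
Next Tuesday: 2008-07-01.
Next Saturday: 2008-07-05.
Next Tuesday: 2008-07-08.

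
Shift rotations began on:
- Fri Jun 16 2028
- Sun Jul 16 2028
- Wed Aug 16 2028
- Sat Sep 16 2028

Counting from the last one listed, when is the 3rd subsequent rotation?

The day-of-month is always 16 (30, 31, 31 days between events).
So this recurs on the 16th of each month.
October 2028: Mon Oct 16 2028.
Next: November 2028 → Thu Nov 16 2028.
December 2028: Sat Dec 16 2028.

Sat Dec 16 2028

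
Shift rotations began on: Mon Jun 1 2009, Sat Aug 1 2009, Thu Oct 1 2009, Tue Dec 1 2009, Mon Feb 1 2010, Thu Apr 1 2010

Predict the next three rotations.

Each date is the 1st; the gaps (61, 61, 61, 62, 59) track the month lengths.
The rule is the 1st of every 2 months.
June 2010: Tue Jun 1 2010.
Next: August 2010 → Sun Aug 1 2010.
Next: October 2010 → Fri Oct 1 2010.

Tue Jun 1 2010, Sun Aug 1 2010, Fri Oct 1 2010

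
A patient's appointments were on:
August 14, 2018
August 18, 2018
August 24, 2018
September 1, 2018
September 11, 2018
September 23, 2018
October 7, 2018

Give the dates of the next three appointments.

October 23, 2018; November 10, 2018; November 30, 2018

The spacing grows by 2 each time: 4, 6, 8, 10, 12, 14 days.
Next gap: 16 days. October 7, 2018 + 16 days = October 23, 2018.
Next gap: 18 days. October 23, 2018 + 18 days = November 10, 2018.
Next gap: 20 days. November 10, 2018 + 20 days = November 30, 2018.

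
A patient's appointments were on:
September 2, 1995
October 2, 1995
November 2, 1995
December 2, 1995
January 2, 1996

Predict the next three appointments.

Each date is the 2nd; the gaps (30, 31, 30, 31) track the month lengths.
The rule is the 2nd of each month.
Next: February 1996 → February 2, 1996.
March 1996: March 2, 1996.
Next: April 1996 → April 2, 1996.

February 2, 1996; March 2, 1996; April 2, 1996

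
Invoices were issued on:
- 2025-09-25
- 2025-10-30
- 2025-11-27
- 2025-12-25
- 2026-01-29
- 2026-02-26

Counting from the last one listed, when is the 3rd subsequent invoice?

2026-05-28

All Thursdays; the gaps (35, 28, 28, 35, 28) vary with month length.
This is the last Thursday of each month.
March 2026 ends with Thursday 2026-03-26.
Last Thursday of April 2026: 2026-04-30.
May 2026 ends with Thursday 2026-05-28.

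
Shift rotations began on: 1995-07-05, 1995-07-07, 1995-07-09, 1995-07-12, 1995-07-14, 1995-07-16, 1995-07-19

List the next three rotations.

1995-07-21, 1995-07-23, 1995-07-26

Every event lands on a Wednesday or Friday or Sunday (gaps cycle 2, 2, 3, 2, 2, 3).
So the schedule is: every Wednesday, Friday and Sunday.
Next Friday: 1995-07-21.
Next Sunday: 1995-07-23.
The following Wednesday is 1995-07-26.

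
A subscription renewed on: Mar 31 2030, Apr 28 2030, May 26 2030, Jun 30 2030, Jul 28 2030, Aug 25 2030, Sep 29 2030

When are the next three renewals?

All Sundays; the gaps (28, 28, 35, 28, 28, 35) vary with month length.
This is the last Sunday of each month.
Last Sunday of October 2030: Oct 27 2030.
November 2030 ends with Sunday Nov 24 2030.
December 2030 ends with Sunday Dec 29 2030.

Oct 27 2030, Nov 24 2030, Dec 29 2030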